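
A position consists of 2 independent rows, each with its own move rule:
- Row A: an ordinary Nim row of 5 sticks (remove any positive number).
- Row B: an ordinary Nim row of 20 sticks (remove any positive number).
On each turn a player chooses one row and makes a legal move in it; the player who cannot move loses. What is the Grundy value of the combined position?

17

Row A is a plain Nim row of size 5, so its Grundy value is 5.
Row B is a plain Nim row of size 20, so its Grundy value is 20.
The value of a disjunctive sum is the nim-sum of the parts.
Combined value = 5 ⊕ 20 = 17.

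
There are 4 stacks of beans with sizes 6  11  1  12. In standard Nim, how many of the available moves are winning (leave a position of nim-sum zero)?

Write each in binary and XOR column by column:
  0110  (6)
  1011  (11)
  0001  (1)
  1100  (12)
  ----
  0000  (0)
The nim-sum is already 0, so every move leaves a nonzero nim-sum — there are no winning moves.

0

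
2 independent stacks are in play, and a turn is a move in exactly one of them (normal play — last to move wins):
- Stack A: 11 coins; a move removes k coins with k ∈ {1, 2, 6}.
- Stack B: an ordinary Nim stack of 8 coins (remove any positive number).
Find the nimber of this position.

9

For stack A, compute g(0), g(1), … with moves {1, 2, 6}:
g(0) = mex{} = 0
g(1) = mex{0} = 1
g(2) = mex{0,1} = 2
g(3) = mex{1,2} = 0
g(4) = mex{0,2} = 1
g(5) = mex{0,1} = 2
g(6) = mex{0,1,2} = 3
g(7) = mex{1,2,3} = 0
g(8) = mex{0,2,3} = 1
g(9) = mex{0,1} = 2
g(10) = mex{1,2} = 0
g(11) = mex{0,2} = 1
So g(11) = 1.
Stack B is a plain Nim stack of size 8, so its Grundy value is 8.
The value of a disjunctive sum is the nim-sum of the parts.
Combined value = 1 ⊕ 8 = 9.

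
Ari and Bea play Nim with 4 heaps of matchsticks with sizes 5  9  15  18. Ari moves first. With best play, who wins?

Compute the nim-sum pairwise:
5 ^ 9 = 12
12 ^ 15 = 3
3 ^ 18 = 17
The nim-sum is 17 ≠ 0, so this is an N-position: the player to move can win; Ari has a winning move.

Ari wins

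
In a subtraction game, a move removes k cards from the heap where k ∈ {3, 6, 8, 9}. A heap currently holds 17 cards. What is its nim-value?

1

Build the Grundy sequence with g(k) = mex{g(k−s) : s ∈ {3, 6, 8, 9}, s ≤ k}:
k:     0  1  2  3  4  5  6  7  8  9 10 11 12 13 14 15 16 17
g(k):  0  0  0  1  1  1  2  2  2  3  3  3  0  0  0  1  1  1
So g(17) = 1.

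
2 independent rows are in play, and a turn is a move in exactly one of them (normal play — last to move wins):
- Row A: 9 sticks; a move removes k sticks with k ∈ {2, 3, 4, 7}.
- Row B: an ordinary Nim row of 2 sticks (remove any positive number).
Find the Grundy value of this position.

6

For row A, compute g(0), g(1), … with moves {2, 3, 4, 7}:
g(0) = mex{} = 0
g(1) = mex{} = 0
g(2) = mex{0} = 1
g(3) = mex{0} = 1
g(4) = mex{0,1} = 2
g(5) = mex{0,1} = 2
g(6) = mex{1,2} = 0
g(7) = mex{0,1,2} = 3
g(8) = mex{0,2} = 1
g(9) = mex{0,1,2,3} = 4
So g(9) = 4.
Row B is a plain Nim row of size 2, so its Grundy value is 2.
By the Sprague-Grundy theorem, the Grundy value of a sum of independent games is the XOR of the component values.
Combined value = 4 ⊕ 2 = 6.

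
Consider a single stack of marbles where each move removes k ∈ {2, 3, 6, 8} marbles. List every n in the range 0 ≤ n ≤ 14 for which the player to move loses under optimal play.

Compute g(0), g(1), … for moves {2, 3, 6, 8}:
k:     0  1  2  3  4  5  6  7  8  9 10 11 12 13 14
g(k):  0  0  1  1  2  0  3  1  2  2  0  3  1  2  0
The P-positions (g = 0) in 0..14 are 0, 1, 5, 10, 14.

0, 1, 5, 10, 14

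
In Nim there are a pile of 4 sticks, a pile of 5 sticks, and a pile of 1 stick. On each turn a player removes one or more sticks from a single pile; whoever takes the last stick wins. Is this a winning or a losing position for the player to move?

Losing position

Nim-sum: 4 ⊕ 5 ⊕ 1 = 0.
The nim-sum is 0, so this is a P-position: the player to move is in a losing position under optimal play.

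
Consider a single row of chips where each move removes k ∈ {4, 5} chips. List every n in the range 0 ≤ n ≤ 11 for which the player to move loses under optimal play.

Compute g(0), g(1), … for moves {4, 5}:
k:     0  1  2  3  4  5  6  7  8  9 10 11
g(k):  0  0  0  0  1  1  1  1  2  0  0  0
The P-positions (g = 0) in 0..11 are 0, 1, 2, 3, 9, 10, 11.

0, 1, 2, 3, 9, 10, 11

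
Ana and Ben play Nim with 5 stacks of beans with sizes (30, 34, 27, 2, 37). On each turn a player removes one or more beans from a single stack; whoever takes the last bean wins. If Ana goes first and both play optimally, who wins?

Ben wins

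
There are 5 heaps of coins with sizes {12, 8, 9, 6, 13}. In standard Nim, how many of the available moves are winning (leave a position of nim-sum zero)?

3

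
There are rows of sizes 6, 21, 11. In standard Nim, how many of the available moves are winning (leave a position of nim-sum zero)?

Nim-sum: 6 ^ 21 ^ 11 = 24.
The overall nim-sum is X = 24. A row of size p has a winning move iff p XOR X < p (reduce it to p XOR X).
  6: 6 XOR 24 = 30 ≥ 6 — no move.
  21: 21 XOR 24 = 13 < 21 — winning move (to 13).
  11: 11 XOR 24 = 19 ≥ 11 — no move.
That gives 1 winning move.

1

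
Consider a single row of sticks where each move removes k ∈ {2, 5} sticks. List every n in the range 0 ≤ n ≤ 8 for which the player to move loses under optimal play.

0, 1, 4, 7, 8

Build the Grundy sequence with g(k) = mex{g(k−s) : s ∈ {2, 5}, s ≤ k}:
k:     0  1  2  3  4  5  6  7  8
g(k):  0  0  1  1  0  2  1  0  0
The P-positions (g = 0) in 0..8 are 0, 1, 4, 7, 8.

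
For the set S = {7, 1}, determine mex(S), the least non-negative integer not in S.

0

0 is not in the set, so the mex is 0.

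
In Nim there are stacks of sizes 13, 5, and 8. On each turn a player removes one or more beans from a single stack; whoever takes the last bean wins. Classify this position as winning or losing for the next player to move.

Losing position

Write each in binary and XOR column by column:
  1101  (13)
  0101  (5)
  1000  (8)
  ----
  0000  (0)
The nim-sum is 0, so this is a P-position: the player to move is in a losing position under optimal play.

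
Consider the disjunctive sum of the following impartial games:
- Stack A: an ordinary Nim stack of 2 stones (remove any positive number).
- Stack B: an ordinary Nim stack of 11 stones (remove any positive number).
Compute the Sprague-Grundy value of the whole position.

9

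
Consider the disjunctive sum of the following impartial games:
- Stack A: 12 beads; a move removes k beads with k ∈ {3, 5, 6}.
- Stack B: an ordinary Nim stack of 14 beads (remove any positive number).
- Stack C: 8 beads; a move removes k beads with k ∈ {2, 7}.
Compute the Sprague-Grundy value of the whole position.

For stack A, compute g(0), g(1), … with moves {3, 5, 6}:
g(0) = mex{} = 0
g(1) = mex{} = 0
g(2) = mex{} = 0
g(3) = mex{0} = 1
g(4) = mex{0} = 1
g(5) = mex{0} = 1
g(6) = mex{0,1} = 2
g(7) = mex{0,1} = 2
g(8) = mex{0,1} = 2
g(9) = mex{1,2} = 0
g(10) = mex{1,2} = 0
g(11) = mex{1,2} = 0
g(12) = mex{0,2} = 1
So g(12) = 1.
Stack B is a plain Nim stack of size 14, so its Grundy value is 14.
Build the Grundy sequence for stack C with g(k) = mex{g(k−s) : s ∈ {2, 7}, s ≤ k}:
k:     0  1  2  3  4  5  6  7  8
g(k):  0  0  1  1  0  0  1  1  2
So g(8) = 2.
The value of a disjunctive sum is the nim-sum of the parts.
Combined value = 1 XOR 14 XOR 2 = 13.

13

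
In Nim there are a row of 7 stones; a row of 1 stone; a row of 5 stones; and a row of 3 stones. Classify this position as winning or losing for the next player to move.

Losing position

Bitwise XOR of the heap sizes:
  111  (7)
  001  (1)
  101  (5)
  011  (3)
  ---
  000  (0)
The nim-sum is 0, so this is a P-position: the player to move is in a losing position under optimal play.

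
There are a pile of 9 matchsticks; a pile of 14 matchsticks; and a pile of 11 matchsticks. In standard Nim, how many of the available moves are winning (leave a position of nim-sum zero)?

Nim-sum: 9 ^ 14 ^ 11 = 12.
The overall nim-sum is X = 12. A pile of size p has a winning move iff p XOR X < p (reduce it to p XOR X).
  9: 9 XOR 12 = 5 < 9 — winning move (to 5).
  14: 14 XOR 12 = 2 < 14 — winning move (to 2).
  11: 11 XOR 12 = 7 < 11 — winning move (to 7).
That gives 3 winning moves.

3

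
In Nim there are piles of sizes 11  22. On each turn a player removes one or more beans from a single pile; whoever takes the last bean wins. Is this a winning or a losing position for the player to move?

In binary:
  01011  (11)
  10110  (22)
  -----
  11101  (29)
The nim-sum is 29 ≠ 0, so this is an N-position: the player to move can win.

Winning position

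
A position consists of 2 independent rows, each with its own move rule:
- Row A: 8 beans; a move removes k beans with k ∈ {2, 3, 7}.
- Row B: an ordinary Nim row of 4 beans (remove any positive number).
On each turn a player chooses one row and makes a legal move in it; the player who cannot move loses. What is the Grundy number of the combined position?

5

For row A, compute g(0), g(1), … with moves {2, 3, 7}:
g(0) = mex{} = 0
g(1) = mex{} = 0
g(2) = mex{0} = 1
g(3) = mex{0} = 1
g(4) = mex{0,1} = 2
g(5) = mex{1} = 0
g(6) = mex{1,2} = 0
g(7) = mex{0,2} = 1
g(8) = mex{0} = 1
So g(8) = 1.
Row B is a plain Nim row of size 4, so its Grundy value is 4.
The value of a disjunctive sum is the nim-sum of the parts.
Combined value = 1 XOR 4 = 5.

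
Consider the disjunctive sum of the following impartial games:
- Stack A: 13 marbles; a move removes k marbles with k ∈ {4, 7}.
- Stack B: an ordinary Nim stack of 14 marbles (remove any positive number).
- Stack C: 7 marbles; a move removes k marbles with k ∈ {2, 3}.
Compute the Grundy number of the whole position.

15

For stack A, compute g(0), g(1), … with moves {4, 7}:
g(0) = mex{} = 0
g(1) = mex{} = 0
g(2) = mex{} = 0
g(3) = mex{} = 0
g(4) = mex{0} = 1
g(5) = mex{0} = 1
g(6) = mex{0} = 1
g(7) = mex{0} = 1
g(8) = mex{0,1} = 2
g(9) = mex{0,1} = 2
g(10) = mex{0,1} = 2
g(11) = mex{1} = 0
g(12) = mex{1,2} = 0
g(13) = mex{1,2} = 0
So g(13) = 0.
Stack B is a plain Nim stack of size 14, so its Grundy value is 14.
For stack C, compute g(0), g(1), … with moves {2, 3}:
g(0) = mex{} = 0
g(1) = mex{} = 0
g(2) = mex{0} = 1
g(3) = mex{0} = 1
g(4) = mex{0,1} = 2
g(5) = mex{1} = 0
g(6) = mex{1,2} = 0
g(7) = mex{0,2} = 1
So g(7) = 1.
The value of a disjunctive sum is the nim-sum of the parts.
Combined value = 0 ⊕ 14 ⊕ 1 = 15.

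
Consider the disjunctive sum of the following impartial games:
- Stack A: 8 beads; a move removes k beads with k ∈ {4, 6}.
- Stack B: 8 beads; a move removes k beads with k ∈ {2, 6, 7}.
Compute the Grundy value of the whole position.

0

Grundy values for stack A (subtraction set {4, 6}):
g(0) = mex{} = 0
g(1) = mex{} = 0
g(2) = mex{} = 0
g(3) = mex{} = 0
g(4) = mex{0} = 1
g(5) = mex{0} = 1
g(6) = mex{0} = 1
g(7) = mex{0} = 1
g(8) = mex{0,1} = 2
So g(8) = 2.
Build the Grundy sequence for stack B with g(k) = mex{g(k−s) : s ∈ {2, 6, 7}, s ≤ k}:
g(0) = mex{} = 0
g(1) = mex{} = 0
g(2) = mex{0} = 1
g(3) = mex{0} = 1
g(4) = mex{1} = 0
g(5) = mex{1} = 0
g(6) = mex{0} = 1
g(7) = mex{0} = 1
g(8) = mex{0,1} = 2
So g(8) = 2.
By the Sprague-Grundy theorem, the Grundy value of a sum of independent games is the XOR of the component values.
Combined value = 2 XOR 2 = 0.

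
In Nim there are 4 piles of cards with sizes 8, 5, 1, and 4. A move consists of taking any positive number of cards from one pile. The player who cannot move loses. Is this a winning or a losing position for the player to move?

Write each in binary and XOR column by column:
  1000  (8)
  0101  (5)
  0001  (1)
  0100  (4)
  ----
  1000  (8)
The nim-sum is 8 ≠ 0, so this is an N-position: the player to move can win.

Winning position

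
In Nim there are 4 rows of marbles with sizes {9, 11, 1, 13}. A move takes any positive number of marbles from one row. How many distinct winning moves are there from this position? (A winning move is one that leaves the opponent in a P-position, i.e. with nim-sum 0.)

Compute the nim-sum pairwise:
9 ⊕ 11 = 2
2 ⊕ 1 = 3
3 ⊕ 13 = 14
The overall nim-sum is X = 14. A row of size p has a winning move iff p XOR X < p (reduce it to p XOR X).
  9: 9 XOR 14 = 7 < 9 — winning move (to 7).
  11: 11 XOR 14 = 5 < 11 — winning move (to 5).
  1: 1 XOR 14 = 15 ≥ 1 — no move.
  13: 13 XOR 14 = 3 < 13 — winning move (to 3).
That gives 3 winning moves.

3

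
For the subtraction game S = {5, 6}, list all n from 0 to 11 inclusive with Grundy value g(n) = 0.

0, 1, 2, 3, 4, 11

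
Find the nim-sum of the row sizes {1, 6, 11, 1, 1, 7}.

11

Compute the nim-sum pairwise:
1 XOR 6 = 7
7 XOR 11 = 12
12 XOR 1 = 13
13 XOR 1 = 12
12 XOR 7 = 11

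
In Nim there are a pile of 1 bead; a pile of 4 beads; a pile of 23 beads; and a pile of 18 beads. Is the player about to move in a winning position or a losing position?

Write each in binary and XOR column by column:
  00001  (1)
  00100  (4)
  10111  (23)
  10010  (18)
  -----
  00000  (0)
The nim-sum is 0, so this is a P-position: the player to move is in a losing position under optimal play.

Losing position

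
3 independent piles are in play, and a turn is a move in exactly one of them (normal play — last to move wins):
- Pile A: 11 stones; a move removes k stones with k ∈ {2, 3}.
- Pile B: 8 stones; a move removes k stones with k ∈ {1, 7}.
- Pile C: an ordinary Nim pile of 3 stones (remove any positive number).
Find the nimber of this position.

3

Grundy values for pile A (subtraction set {2, 3}):
k:     0  1  2  3  4  5  6  7  8  9 10 11
g(k):  0  0  1  1  2  0  0  1  1  2  0  0
So g(11) = 0.
Build the Grundy sequence for pile B with g(k) = mex{g(k−s) : s ∈ {1, 7}, s ≤ k}:
k:     0  1  2  3  4  5  6  7  8
g(k):  0  1  0  1  0  1  0  1  0
So g(8) = 0.
Pile C is a plain Nim pile of size 3, so its Grundy value is 3.
The value of a disjunctive sum is the nim-sum of the parts.
Combined value = 0 ⊕ 0 ⊕ 3 = 3.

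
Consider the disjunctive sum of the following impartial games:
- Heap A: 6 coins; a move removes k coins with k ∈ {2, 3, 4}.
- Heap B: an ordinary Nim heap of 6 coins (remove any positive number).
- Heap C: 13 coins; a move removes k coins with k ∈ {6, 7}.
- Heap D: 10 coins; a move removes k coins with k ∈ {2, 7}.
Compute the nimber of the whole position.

6

Grundy values for heap A (subtraction set {2, 3, 4}):
g(0) = mex{} = 0
g(1) = mex{} = 0
g(2) = mex{0} = 1
g(3) = mex{0} = 1
g(4) = mex{0,1} = 2
g(5) = mex{0,1} = 2
g(6) = mex{1,2} = 0
So g(6) = 0.
Heap B is a plain Nim heap of size 6, so its Grundy value is 6.
Build the Grundy sequence for heap C with g(k) = mex{g(k−s) : s ∈ {6, 7}, s ≤ k}:
g(0) = mex{} = 0
g(1) = mex{} = 0
g(2) = mex{} = 0
g(3) = mex{} = 0
g(4) = mex{} = 0
g(5) = mex{} = 0
g(6) = mex{0} = 1
g(7) = mex{0} = 1
g(8) = mex{0} = 1
g(9) = mex{0} = 1
g(10) = mex{0} = 1
g(11) = mex{0} = 1
g(12) = mex{0,1} = 2
g(13) = mex{1} = 0
So g(13) = 0.
Grundy values for heap D (subtraction set {2, 7}):
k:     0  1  2  3  4  5  6  7  8  9 10
g(k):  0  0  1  1  0  0  1  1  2  0  0
So g(10) = 0.
By the Sprague-Grundy theorem, the Grundy value of a sum of independent games is the XOR of the component values.
Combined value = 0 XOR 6 XOR 0 XOR 0 = 6.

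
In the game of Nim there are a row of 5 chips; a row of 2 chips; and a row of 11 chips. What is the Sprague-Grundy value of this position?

12

Nim-sum: 5 XOR 2 XOR 11 = 12.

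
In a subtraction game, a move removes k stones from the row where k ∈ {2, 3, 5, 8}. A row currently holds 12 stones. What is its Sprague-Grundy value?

4

Build the Grundy sequence with g(k) = mex{g(k−s) : s ∈ {2, 3, 5, 8}, s ≤ k}:
g(0) = mex{} = 0
g(1) = mex{} = 0
g(2) = mex{0} = 1
g(3) = mex{0} = 1
g(4) = mex{0,1} = 2
g(5) = mex{0,1} = 2
g(6) = mex{0,1,2} = 3
g(7) = mex{1,2} = 0
g(8) = mex{0,1,2,3} = 4
g(9) = mex{0,2,3} = 1
g(10) = mex{0,1,2,4} = 3
g(11) = mex{1,3,4} = 0
g(12) = mex{0,1,2,3} = 4
So g(12) = 4.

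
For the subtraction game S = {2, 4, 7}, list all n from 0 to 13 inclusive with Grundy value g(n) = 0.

0, 1, 6, 9, 12

Compute g(0), g(1), … for moves {2, 4, 7}:
k:     0  1  2  3  4  5  6  7  8  9 10 11 12 13
g(k):  0  0  1  1  2  2  0  3  1  0  2  1  0  2
The P-positions (g = 0) in 0..13 are 0, 1, 6, 9, 12.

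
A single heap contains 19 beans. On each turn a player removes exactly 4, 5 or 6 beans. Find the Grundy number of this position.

2

Grundy values for subtraction set {4, 5, 6}:
k:     0  1  2  3  4  5  6  7  8  9 10 11 12 13 14 15 16 17 18 19
g(k):  0  0  0  0  1  1  1  1  2  2  0  0  0  0  1  1  1  1  2  2
So g(19) = 2.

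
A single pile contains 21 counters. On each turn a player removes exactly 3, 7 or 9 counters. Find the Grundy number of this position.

1

Compute g(0), g(1), … for moves {3, 7, 9}:
k:     0  1  2  3  4  5  6  7  8  9 10 11 12 13 14 15 16 17 18 19 20 21
g(k):  0  0  0  1  1  1  0  2  2  1  3  3  0  2  0  1  0  1  0  1  0  1
So g(21) = 1.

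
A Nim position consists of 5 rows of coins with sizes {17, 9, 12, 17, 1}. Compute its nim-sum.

4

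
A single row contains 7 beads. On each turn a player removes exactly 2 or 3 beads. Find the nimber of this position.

1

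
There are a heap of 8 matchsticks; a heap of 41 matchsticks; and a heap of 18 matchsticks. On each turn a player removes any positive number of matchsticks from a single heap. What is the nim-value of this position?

Nim-sum: 8 ⊕ 41 ⊕ 18 = 51.

51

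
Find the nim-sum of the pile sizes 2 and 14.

Bitwise XOR of the heap sizes:
  0010  (2)
  1110  (14)
  ----
  1100  (12)

12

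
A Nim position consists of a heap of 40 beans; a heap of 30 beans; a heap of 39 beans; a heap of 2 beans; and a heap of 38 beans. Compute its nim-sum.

53

Write each in binary and XOR column by column:
  101000  (40)
  011110  (30)
  100111  (39)
  000010  (2)
  100110  (38)
  ------
  110101  (53)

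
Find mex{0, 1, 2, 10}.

The values 0, 1, 2 are all present; 3 is the first non-negative integer missing from the set.

3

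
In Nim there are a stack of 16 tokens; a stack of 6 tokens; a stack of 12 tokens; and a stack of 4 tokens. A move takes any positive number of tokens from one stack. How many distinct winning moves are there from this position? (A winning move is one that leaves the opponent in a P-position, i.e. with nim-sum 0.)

1

Compute the nim-sum pairwise:
16 ⊕ 6 = 22
22 ⊕ 12 = 26
26 ⊕ 4 = 30
The overall nim-sum is X = 30. A stack of size p has a winning move iff p XOR X < p (reduce it to p XOR X).
  16: 16 XOR 30 = 14 < 16 — winning move (to 14).
  6: 6 XOR 30 = 24 ≥ 6 — no move.
  12: 12 XOR 30 = 18 ≥ 12 — no move.
  4: 4 XOR 30 = 26 ≥ 4 — no move.
That gives 1 winning move.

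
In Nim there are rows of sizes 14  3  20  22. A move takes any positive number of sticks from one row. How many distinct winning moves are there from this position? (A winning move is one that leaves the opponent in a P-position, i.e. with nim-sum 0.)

Bitwise XOR of the heap sizes:
  01110  (14)
  00011  (3)
  10100  (20)
  10110  (22)
  -----
  01111  (15)
The overall nim-sum is X = 15. A row of size p has a winning move iff p XOR X < p (reduce it to p XOR X).
  14: 14 XOR 15 = 1 < 14 — winning move (to 1).
  3: 3 XOR 15 = 12 ≥ 3 — no move.
  20: 20 XOR 15 = 27 ≥ 20 — no move.
  22: 22 XOR 15 = 25 ≥ 22 — no move.
That gives 1 winning move.

1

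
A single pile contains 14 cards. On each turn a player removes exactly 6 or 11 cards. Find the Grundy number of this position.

2

Build the Grundy sequence with g(k) = mex{g(k−s) : s ∈ {6, 11}, s ≤ k}:
g(0) = mex{} = 0
g(1) = mex{} = 0
g(2) = mex{} = 0
g(3) = mex{} = 0
g(4) = mex{} = 0
g(5) = mex{} = 0
g(6) = mex{0} = 1
g(7) = mex{0} = 1
g(8) = mex{0} = 1
g(9) = mex{0} = 1
g(10) = mex{0} = 1
g(11) = mex{0} = 1
g(12) = mex{0,1} = 2
g(13) = mex{0,1} = 2
g(14) = mex{0,1} = 2
So g(14) = 2.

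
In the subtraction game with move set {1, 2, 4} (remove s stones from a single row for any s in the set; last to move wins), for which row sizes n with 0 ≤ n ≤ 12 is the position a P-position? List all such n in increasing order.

0, 3, 6, 9, 12

Build the Grundy sequence with g(k) = mex{g(k−s) : s ∈ {1, 2, 4}, s ≤ k}:
k:     0  1  2  3  4  5  6  7  8  9 10 11 12
g(k):  0  1  2  0  1  2  0  1  2  0  1  2  0
The P-positions (g = 0) in 0..12 are 0, 3, 6, 9, 12.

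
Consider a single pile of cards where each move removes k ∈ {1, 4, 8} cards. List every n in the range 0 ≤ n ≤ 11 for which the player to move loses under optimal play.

0, 2, 5, 7

Build the Grundy sequence with g(k) = mex{g(k−s) : s ∈ {1, 4, 8}, s ≤ k}:
k:     0  1  2  3  4  5  6  7  8  9 10 11
g(k):  0  1  0  1  2  0  1  0  1  2  3  2
The P-positions (g = 0) in 0..11 are 0, 2, 5, 7.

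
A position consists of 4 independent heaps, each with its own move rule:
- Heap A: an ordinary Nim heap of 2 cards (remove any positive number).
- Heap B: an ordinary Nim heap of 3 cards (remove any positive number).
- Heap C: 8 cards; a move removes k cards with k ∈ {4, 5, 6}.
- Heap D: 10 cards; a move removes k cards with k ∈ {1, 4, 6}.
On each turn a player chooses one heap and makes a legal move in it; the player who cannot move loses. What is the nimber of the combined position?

3

Heap A is a plain Nim heap of size 2, so its Grundy value is 2.
Heap B is a plain Nim heap of size 3, so its Grundy value is 3.
Grundy values for heap C (subtraction set {4, 5, 6}):
g(0) = mex{} = 0
g(1) = mex{} = 0
g(2) = mex{} = 0
g(3) = mex{} = 0
g(4) = mex{0} = 1
g(5) = mex{0} = 1
g(6) = mex{0} = 1
g(7) = mex{0} = 1
g(8) = mex{0,1} = 2
So g(8) = 2.
Build the Grundy sequence for heap D with g(k) = mex{g(k−s) : s ∈ {1, 4, 6}, s ≤ k}:
k:     0  1  2  3  4  5  6  7  8  9 10
g(k):  0  1  0  1  2  0  1  0  1  2  0
So g(10) = 0.
By the Sprague-Grundy theorem, the Grundy value of a sum of independent games is the XOR of the component values.
Combined value = 2 ⊕ 3 ⊕ 2 ⊕ 0 = 3.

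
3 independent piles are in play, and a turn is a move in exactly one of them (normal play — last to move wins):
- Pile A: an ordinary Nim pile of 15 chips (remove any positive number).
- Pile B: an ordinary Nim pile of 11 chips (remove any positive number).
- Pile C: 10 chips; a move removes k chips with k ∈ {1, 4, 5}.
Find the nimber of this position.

Pile A is a plain Nim pile of size 15, so its Grundy value is 15.
Pile B is a plain Nim pile of size 11, so its Grundy value is 11.
Grundy values for pile C (subtraction set {1, 4, 5}):
k:     0  1  2  3  4  5  6  7  8  9 10
g(k):  0  1  0  1  2  3  2  3  0  1  0
So g(10) = 0.
By the Sprague-Grundy theorem, the Grundy value of a sum of independent games is the XOR of the component values.
Combined value = 15 XOR 11 XOR 0 = 4.

4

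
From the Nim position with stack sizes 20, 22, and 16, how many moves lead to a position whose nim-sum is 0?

3

Bitwise XOR of the heap sizes:
  10100  (20)
  10110  (22)
  10000  (16)
  -----
  10010  (18)
The overall nim-sum is X = 18. A stack of size p has a winning move iff p XOR X < p (reduce it to p XOR X).
  20: 20 XOR 18 = 6 < 20 — winning move (to 6).
  22: 22 XOR 18 = 4 < 22 — winning move (to 4).
  16: 16 XOR 18 = 2 < 16 — winning move (to 2).
That gives 3 winning moves.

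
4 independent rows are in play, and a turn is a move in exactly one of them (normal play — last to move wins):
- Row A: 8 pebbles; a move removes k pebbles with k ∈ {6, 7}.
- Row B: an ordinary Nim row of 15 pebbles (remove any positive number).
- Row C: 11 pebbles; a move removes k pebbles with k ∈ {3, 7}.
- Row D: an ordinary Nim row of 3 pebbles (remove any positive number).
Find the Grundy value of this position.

13

Build the Grundy sequence for row A with g(k) = mex{g(k−s) : s ∈ {6, 7}, s ≤ k}:
k:     0  1  2  3  4  5  6  7  8
g(k):  0  0  0  0  0  0  1  1  1
So g(8) = 1.
Row B is a plain Nim row of size 15, so its Grundy value is 15.
Build the Grundy sequence for row C with g(k) = mex{g(k−s) : s ∈ {3, 7}, s ≤ k}:
k:     0  1  2  3  4  5  6  7  8  9 10 11
g(k):  0  0  0  1  1  1  0  2  2  1  0  0
So g(11) = 0.
Row D is a plain Nim row of size 3, so its Grundy value is 3.
By the Sprague-Grundy theorem, the Grundy value of a sum of independent games is the XOR of the component values.
Combined value = 1 XOR 15 XOR 0 XOR 3 = 13.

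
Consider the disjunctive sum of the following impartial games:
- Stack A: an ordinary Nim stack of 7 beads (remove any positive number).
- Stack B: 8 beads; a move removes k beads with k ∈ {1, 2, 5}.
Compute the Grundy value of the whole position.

5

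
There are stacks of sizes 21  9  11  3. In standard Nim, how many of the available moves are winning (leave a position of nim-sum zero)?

1

Nim-sum: 21 ^ 9 ^ 11 ^ 3 = 20.
The overall nim-sum is X = 20. A stack of size p has a winning move iff p XOR X < p (reduce it to p XOR X).
  21: 21 XOR 20 = 1 < 21 — winning move (to 1).
  9: 9 XOR 20 = 29 ≥ 9 — no move.
  11: 11 XOR 20 = 31 ≥ 11 — no move.
  3: 3 XOR 20 = 23 ≥ 3 — no move.
That gives 1 winning move.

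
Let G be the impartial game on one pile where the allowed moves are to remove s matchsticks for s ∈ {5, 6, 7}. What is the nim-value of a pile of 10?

2

Grundy values for subtraction set {5, 6, 7}:
k:     0  1  2  3  4  5  6  7  8  9 10
g(k):  0  0  0  0  0  1  1  1  1  1  2
So g(10) = 2.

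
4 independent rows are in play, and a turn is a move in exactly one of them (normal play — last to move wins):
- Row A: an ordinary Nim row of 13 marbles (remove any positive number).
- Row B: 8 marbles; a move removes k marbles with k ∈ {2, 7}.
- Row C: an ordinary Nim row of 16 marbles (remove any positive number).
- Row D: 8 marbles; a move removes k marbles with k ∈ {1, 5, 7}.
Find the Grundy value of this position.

31

Row A is a plain Nim row of size 13, so its Grundy value is 13.
Grundy values for row B (subtraction set {2, 7}):
g(0) = mex{} = 0
g(1) = mex{} = 0
g(2) = mex{0} = 1
g(3) = mex{0} = 1
g(4) = mex{1} = 0
g(5) = mex{1} = 0
g(6) = mex{0} = 1
g(7) = mex{0} = 1
g(8) = mex{0,1} = 2
So g(8) = 2.
Row C is a plain Nim row of size 16, so its Grundy value is 16.
Grundy values for row D (subtraction set {1, 5, 7}):
k:     0  1  2  3  4  5  6  7  8
g(k):  0  1  0  1  0  1  0  1  0
So g(8) = 0.
The value of a disjunctive sum is the nim-sum of the parts.
Combined value = 13 XOR 2 XOR 16 XOR 0 = 31.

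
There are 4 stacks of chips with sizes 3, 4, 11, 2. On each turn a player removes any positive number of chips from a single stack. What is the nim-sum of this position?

Nim-sum: 3 ^ 4 ^ 11 ^ 2 = 14.

14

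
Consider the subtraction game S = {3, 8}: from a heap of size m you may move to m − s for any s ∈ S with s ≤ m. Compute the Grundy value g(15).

1

Compute g(0), g(1), … for moves {3, 8}:
k:     0  1  2  3  4  5  6  7  8  9 10 11 12 13 14 15
g(k):  0  0  0  1  1  1  0  0  2  1  1  0  0  0  1  1
So g(15) = 1.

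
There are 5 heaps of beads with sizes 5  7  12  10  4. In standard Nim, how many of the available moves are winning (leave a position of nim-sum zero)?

0

In binary:
  0101  (5)
  0111  (7)
  1100  (12)
  1010  (10)
  0100  (4)
  ----
  0000  (0)
The nim-sum is already 0, so every move leaves a nonzero nim-sum — there are no winning moves.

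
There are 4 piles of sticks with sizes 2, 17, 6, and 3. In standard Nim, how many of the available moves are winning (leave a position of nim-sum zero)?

1

Nim-sum: 2 ⊕ 17 ⊕ 6 ⊕ 3 = 22.
The overall nim-sum is X = 22. A pile of size p has a winning move iff p XOR X < p (reduce it to p XOR X).
  2: 2 XOR 22 = 20 ≥ 2 — no move.
  17: 17 XOR 22 = 7 < 17 — winning move (to 7).
  6: 6 XOR 22 = 16 ≥ 6 — no move.
  3: 3 XOR 22 = 21 ≥ 3 — no move.
That gives 1 winning move.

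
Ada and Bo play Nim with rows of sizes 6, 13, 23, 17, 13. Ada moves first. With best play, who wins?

Compute the nim-sum pairwise:
6 ^ 13 = 11
11 ^ 23 = 28
28 ^ 17 = 13
13 ^ 13 = 0
The nim-sum is 0, so this is a P-position: the player to move is in a losing position under optimal play; Ada is about to move from it and so loses — Bo wins.

Bo wins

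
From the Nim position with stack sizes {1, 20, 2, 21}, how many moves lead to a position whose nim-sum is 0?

1

In binary:
  00001  (1)
  10100  (20)
  00010  (2)
  10101  (21)
  -----
  00010  (2)
The overall nim-sum is X = 2. A stack of size p has a winning move iff p XOR X < p (reduce it to p XOR X).
  1: 1 XOR 2 = 3 ≥ 1 — no move.
  20: 20 XOR 2 = 22 ≥ 20 — no move.
  2: 2 XOR 2 = 0 < 2 — winning move (to 0).
  21: 21 XOR 2 = 23 ≥ 21 — no move.
That gives 1 winning move.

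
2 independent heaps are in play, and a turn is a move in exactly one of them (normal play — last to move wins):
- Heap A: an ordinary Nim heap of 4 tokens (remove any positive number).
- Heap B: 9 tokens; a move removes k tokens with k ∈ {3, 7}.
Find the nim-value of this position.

5

Heap A is a plain Nim heap of size 4, so its Grundy value is 4.
For heap B, compute g(0), g(1), … with moves {3, 7}:
g(0) = mex{} = 0
g(1) = mex{} = 0
g(2) = mex{} = 0
g(3) = mex{0} = 1
g(4) = mex{0} = 1
g(5) = mex{0} = 1
g(6) = mex{1} = 0
g(7) = mex{0,1} = 2
g(8) = mex{0,1} = 2
g(9) = mex{0} = 1
So g(9) = 1.
By the Sprague-Grundy theorem, the Grundy value of a sum of independent games is the XOR of the component values.
Combined value = 4 ⊕ 1 = 5.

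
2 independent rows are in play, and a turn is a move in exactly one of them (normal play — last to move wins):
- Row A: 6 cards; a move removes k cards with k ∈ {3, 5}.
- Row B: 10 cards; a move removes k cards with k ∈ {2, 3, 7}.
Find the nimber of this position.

2

Build the Grundy sequence for row A with g(k) = mex{g(k−s) : s ∈ {3, 5}, s ≤ k}:
g(0) = mex{} = 0
g(1) = mex{} = 0
g(2) = mex{} = 0
g(3) = mex{0} = 1
g(4) = mex{0} = 1
g(5) = mex{0} = 1
g(6) = mex{0,1} = 2
So g(6) = 2.
For row B, compute g(0), g(1), … with moves {2, 3, 7}:
k:     0  1  2  3  4  5  6  7  8  9 10
g(k):  0  0  1  1  2  0  0  1  1  2  0
So g(10) = 0.
By the Sprague-Grundy theorem, the Grundy value of a sum of independent games is the XOR of the component values.
Combined value = 2 ⊕ 0 = 2.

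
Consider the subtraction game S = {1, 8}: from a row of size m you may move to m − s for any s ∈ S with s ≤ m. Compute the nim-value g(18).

0

Grundy values for subtraction set {1, 8}:
k:     0  1  2  3  4  5  6  7  8  9 10 11 12 13 14 15 16 17 18
g(k):  0  1  0  1  0  1  0  1  2  0  1  0  1  0  1  0  1  2  0
So g(18) = 0.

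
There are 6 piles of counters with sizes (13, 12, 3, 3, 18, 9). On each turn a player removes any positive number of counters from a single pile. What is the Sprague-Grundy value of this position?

Write each in binary and XOR column by column:
  01101  (13)
  01100  (12)
  00011  (3)
  00011  (3)
  10010  (18)
  01001  (9)
  -----
  11010  (26)

26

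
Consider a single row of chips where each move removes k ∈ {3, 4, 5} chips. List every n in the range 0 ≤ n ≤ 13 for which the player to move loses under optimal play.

Grundy values for subtraction set {3, 4, 5}:
k:     0  1  2  3  4  5  6  7  8  9 10 11 12 13
g(k):  0  0  0  1  1  1  2  2  0  0  0  1  1  1
The P-positions (g = 0) in 0..13 are 0, 1, 2, 8, 9, 10.

0, 1, 2, 8, 9, 10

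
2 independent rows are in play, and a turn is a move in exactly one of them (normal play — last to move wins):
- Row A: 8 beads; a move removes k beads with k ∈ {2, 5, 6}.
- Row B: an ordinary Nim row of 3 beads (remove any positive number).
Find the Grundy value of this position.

3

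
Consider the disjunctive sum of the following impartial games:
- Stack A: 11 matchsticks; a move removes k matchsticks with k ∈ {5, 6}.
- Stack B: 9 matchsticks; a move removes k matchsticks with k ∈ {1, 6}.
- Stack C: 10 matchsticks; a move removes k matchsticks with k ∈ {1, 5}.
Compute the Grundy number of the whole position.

Build the Grundy sequence for stack A with g(k) = mex{g(k−s) : s ∈ {5, 6}, s ≤ k}:
k:     0  1  2  3  4  5  6  7  8  9 10 11
g(k):  0  0  0  0  0  1  1  1  1  1  2  0
So g(11) = 0.
For stack B, compute g(0), g(1), … with moves {1, 6}:
g(0) = mex{} = 0
g(1) = mex{0} = 1
g(2) = mex{1} = 0
g(3) = mex{0} = 1
g(4) = mex{1} = 0
g(5) = mex{0} = 1
g(6) = mex{0,1} = 2
g(7) = mex{1,2} = 0
g(8) = mex{0} = 1
g(9) = mex{1} = 0
So g(9) = 0.
For stack C, compute g(0), g(1), … with moves {1, 5}:
k:     0  1  2  3  4  5  6  7  8  9 10
g(k):  0  1  0  1  0  1  0  1  0  1  0
So g(10) = 0.
The value of a disjunctive sum is the nim-sum of the parts.
Combined value = 0 ⊕ 0 ⊕ 0 = 0.

0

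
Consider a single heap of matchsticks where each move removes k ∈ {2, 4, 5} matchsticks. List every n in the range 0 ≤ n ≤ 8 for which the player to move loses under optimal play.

Build the Grundy sequence with g(k) = mex{g(k−s) : s ∈ {2, 4, 5}, s ≤ k}:
k:     0  1  2  3  4  5  6  7  8
g(k):  0  0  1  1  2  2  3  0  0
The P-positions (g = 0) in 0..8 are 0, 1, 7, 8.

0, 1, 7, 8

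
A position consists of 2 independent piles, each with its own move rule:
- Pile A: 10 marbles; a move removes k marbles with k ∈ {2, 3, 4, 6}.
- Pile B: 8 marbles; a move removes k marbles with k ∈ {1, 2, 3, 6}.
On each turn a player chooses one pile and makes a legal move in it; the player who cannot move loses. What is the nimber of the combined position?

Build the Grundy sequence for pile A with g(k) = mex{g(k−s) : s ∈ {2, 3, 4, 6}, s ≤ k}:
g(0) = mex{} = 0
g(1) = mex{} = 0
g(2) = mex{0} = 1
g(3) = mex{0} = 1
g(4) = mex{0,1} = 2
g(5) = mex{0,1} = 2
g(6) = mex{0,1,2} = 3
g(7) = mex{0,1,2} = 3
g(8) = mex{1,2,3} = 0
g(9) = mex{1,2,3} = 0
g(10) = mex{0,2,3} = 1
So g(10) = 1.
Grundy values for pile B (subtraction set {1, 2, 3, 6}):
g(0) = mex{} = 0
g(1) = mex{0} = 1
g(2) = mex{0,1} = 2
g(3) = mex{0,1,2} = 3
g(4) = mex{1,2,3} = 0
g(5) = mex{0,2,3} = 1
g(6) = mex{0,1,3} = 2
g(7) = mex{0,1,2} = 3
g(8) = mex{1,2,3} = 0
So g(8) = 0.
By the Sprague-Grundy theorem, the Grundy value of a sum of independent games is the XOR of the component values.
Combined value = 1 XOR 0 = 1.

1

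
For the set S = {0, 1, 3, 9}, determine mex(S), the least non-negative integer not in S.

The values 0, 1 are all present; 2 is the first non-negative integer missing from the set.

2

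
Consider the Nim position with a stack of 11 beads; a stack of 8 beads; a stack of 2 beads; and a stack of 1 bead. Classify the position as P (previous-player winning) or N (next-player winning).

P-position

Nim-sum: 11 XOR 8 XOR 2 XOR 1 = 0.
The nim-sum is 0, so this is a P-position: the player to move is in a losing position under optimal play.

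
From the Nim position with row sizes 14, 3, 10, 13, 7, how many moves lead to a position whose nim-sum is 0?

3

Compute the nim-sum pairwise:
14 XOR 3 = 13
13 XOR 10 = 7
7 XOR 13 = 10
10 XOR 7 = 13
The overall nim-sum is X = 13. A row of size p has a winning move iff p XOR X < p (reduce it to p XOR X).
  14: 14 XOR 13 = 3 < 14 — winning move (to 3).
  3: 3 XOR 13 = 14 ≥ 3 — no move.
  10: 10 XOR 13 = 7 < 10 — winning move (to 7).
  13: 13 XOR 13 = 0 < 13 — winning move (to 0).
  7: 7 XOR 13 = 10 ≥ 7 — no move.
That gives 3 winning moves.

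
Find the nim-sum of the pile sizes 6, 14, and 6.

Bitwise XOR of the heap sizes:
  0110  (6)
  1110  (14)
  0110  (6)
  ----
  1110  (14)

14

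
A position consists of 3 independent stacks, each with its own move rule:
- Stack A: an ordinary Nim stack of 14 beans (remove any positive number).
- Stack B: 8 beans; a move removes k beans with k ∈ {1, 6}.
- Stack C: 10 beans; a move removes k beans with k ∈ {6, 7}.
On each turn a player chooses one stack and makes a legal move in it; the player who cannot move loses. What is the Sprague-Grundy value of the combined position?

14

Stack A is a plain Nim stack of size 14, so its Grundy value is 14.
Grundy values for stack B (subtraction set {1, 6}):
k:     0  1  2  3  4  5  6  7  8
g(k):  0  1  0  1  0  1  2  0  1
So g(8) = 1.
Build the Grundy sequence for stack C with g(k) = mex{g(k−s) : s ∈ {6, 7}, s ≤ k}:
g(0) = mex{} = 0
g(1) = mex{} = 0
g(2) = mex{} = 0
g(3) = mex{} = 0
g(4) = mex{} = 0
g(5) = mex{} = 0
g(6) = mex{0} = 1
g(7) = mex{0} = 1
g(8) = mex{0} = 1
g(9) = mex{0} = 1
g(10) = mex{0} = 1
So g(10) = 1.
The value of a disjunctive sum is the nim-sum of the parts.
Combined value = 14 ⊕ 1 ⊕ 1 = 14.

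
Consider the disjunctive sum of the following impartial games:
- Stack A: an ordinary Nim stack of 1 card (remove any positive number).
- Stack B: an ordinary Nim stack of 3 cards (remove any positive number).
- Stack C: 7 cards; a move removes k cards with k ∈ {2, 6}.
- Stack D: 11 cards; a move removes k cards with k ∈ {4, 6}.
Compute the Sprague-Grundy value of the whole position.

3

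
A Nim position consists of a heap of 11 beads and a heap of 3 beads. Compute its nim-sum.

8

Bitwise XOR of the heap sizes:
  1011  (11)
  0011  (3)
  ----
  1000  (8)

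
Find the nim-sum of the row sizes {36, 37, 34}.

35

Write each in binary and XOR column by column:
  100100  (36)
  100101  (37)
  100010  (34)
  ------
  100011  (35)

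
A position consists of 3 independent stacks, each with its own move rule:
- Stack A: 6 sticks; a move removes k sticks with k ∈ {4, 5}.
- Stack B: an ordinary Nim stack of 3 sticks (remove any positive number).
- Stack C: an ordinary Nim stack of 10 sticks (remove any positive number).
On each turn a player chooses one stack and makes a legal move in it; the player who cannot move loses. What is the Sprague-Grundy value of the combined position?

Build the Grundy sequence for stack A with g(k) = mex{g(k−s) : s ∈ {4, 5}, s ≤ k}:
k:     0  1  2  3  4  5  6
g(k):  0  0  0  0  1  1  1
So g(6) = 1.
Stack B is a plain Nim stack of size 3, so its Grundy value is 3.
Stack C is a plain Nim stack of size 10, so its Grundy value is 10.
The value of a disjunctive sum is the nim-sum of the parts.
Combined value = 1 ⊕ 3 ⊕ 10 = 8.

8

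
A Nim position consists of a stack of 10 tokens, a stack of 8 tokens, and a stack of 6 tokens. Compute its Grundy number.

4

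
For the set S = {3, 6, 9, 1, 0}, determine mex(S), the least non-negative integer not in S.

2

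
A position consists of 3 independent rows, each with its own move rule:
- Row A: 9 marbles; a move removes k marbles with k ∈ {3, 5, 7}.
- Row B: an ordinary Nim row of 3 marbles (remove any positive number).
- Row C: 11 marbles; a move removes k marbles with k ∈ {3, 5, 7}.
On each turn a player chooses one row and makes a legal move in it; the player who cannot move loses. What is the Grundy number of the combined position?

0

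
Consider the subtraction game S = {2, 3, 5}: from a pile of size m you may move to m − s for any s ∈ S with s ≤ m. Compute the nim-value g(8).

0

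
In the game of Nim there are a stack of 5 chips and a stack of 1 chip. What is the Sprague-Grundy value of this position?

Nim-sum: 5 ⊕ 1 = 4.

4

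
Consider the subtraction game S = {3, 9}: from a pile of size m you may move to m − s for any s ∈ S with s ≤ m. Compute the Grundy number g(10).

1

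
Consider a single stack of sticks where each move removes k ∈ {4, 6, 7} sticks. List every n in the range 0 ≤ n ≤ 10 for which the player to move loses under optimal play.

0, 1, 2, 3

Compute g(0), g(1), … for moves {4, 6, 7}:
g(0) = mex{} = 0
g(1) = mex{} = 0
g(2) = mex{} = 0
g(3) = mex{} = 0
g(4) = mex{0} = 1
g(5) = mex{0} = 1
g(6) = mex{0} = 1
g(7) = mex{0} = 1
g(8) = mex{0,1} = 2
g(9) = mex{0,1} = 2
g(10) = mex{0,1} = 2
The P-positions (g = 0) in 0..10 are 0, 1, 2, 3.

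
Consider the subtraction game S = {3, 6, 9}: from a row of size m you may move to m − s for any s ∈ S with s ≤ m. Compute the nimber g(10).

3

Build the Grundy sequence with g(k) = mex{g(k−s) : s ∈ {3, 6, 9}, s ≤ k}:
g(0) = mex{} = 0
g(1) = mex{} = 0
g(2) = mex{} = 0
g(3) = mex{0} = 1
g(4) = mex{0} = 1
g(5) = mex{0} = 1
g(6) = mex{0,1} = 2
g(7) = mex{0,1} = 2
g(8) = mex{0,1} = 2
g(9) = mex{0,1,2} = 3
g(10) = mex{0,1,2} = 3
So g(10) = 3.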